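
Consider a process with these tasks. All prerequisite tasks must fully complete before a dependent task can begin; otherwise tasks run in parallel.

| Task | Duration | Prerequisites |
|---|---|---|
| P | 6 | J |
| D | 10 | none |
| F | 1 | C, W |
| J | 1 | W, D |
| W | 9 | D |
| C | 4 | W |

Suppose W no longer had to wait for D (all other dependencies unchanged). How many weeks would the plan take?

17

With the dependency in place, D→W→J→P = 10+9+1+6 = 26 sets the finish at 26 weeks.
Without D→W, W's earliest start moves from 10 to 0.
New critical path: D→J→P = 10+1+6 = 17 ⇒ 17 weeks.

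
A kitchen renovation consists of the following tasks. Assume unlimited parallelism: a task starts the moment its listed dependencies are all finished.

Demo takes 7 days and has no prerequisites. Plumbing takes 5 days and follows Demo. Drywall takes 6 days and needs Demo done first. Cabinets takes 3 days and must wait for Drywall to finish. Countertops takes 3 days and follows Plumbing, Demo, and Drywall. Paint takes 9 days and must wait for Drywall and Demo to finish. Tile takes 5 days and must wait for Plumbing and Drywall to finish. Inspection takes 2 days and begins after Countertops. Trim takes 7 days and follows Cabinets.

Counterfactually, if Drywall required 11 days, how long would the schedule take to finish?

Critical path before the change: Demo→Drywall→Cabinets→Trim = 7+6+3+7 = 23 giving 23 days.
Drywall is on the critical path; changing it to 11 makes that path 28 days.
No other chain overtakes it, so the finish is 28 days.

28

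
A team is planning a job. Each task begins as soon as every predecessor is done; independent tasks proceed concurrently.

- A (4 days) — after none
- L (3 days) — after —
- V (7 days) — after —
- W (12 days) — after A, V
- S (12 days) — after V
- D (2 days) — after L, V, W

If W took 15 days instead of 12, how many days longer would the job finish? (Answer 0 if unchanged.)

3

As given, the longest chain is V→W→D = 7+12+2 = 21, so the finish is 21 days.
Since W is critical, the +3 change carries straight to that chain (now 24 days).
The critical path is still V→W→D; finish is now 24 days.
Change in finish: 24 − 21 = +3 days.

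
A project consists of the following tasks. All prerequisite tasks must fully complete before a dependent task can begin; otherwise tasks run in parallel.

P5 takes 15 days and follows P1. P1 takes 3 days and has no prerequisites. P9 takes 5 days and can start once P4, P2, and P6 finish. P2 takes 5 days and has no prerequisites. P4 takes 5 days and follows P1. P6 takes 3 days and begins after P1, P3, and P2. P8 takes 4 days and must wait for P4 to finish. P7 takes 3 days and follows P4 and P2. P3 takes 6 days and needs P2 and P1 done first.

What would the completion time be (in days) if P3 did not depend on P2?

18

Before: longest chain P2→P3→P6→P9 = 5+6+3+5 = 19, finish 19.
Without P2→P3, P3's earliest start moves from 5 to 3.
After: P1→P5 = 3+15 = 18 → 18 days.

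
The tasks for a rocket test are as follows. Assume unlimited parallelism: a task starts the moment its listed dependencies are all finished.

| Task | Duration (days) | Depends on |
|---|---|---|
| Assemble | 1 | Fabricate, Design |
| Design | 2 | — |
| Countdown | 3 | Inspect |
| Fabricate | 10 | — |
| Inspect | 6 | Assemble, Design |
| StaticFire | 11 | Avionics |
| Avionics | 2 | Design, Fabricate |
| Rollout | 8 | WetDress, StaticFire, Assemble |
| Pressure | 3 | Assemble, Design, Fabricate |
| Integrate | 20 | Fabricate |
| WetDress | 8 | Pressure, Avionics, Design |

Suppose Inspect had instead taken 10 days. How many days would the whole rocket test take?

31

Baseline: Fabricate→Avionics→StaticFire→Rollout = 10+2+11+8 = 31 → 31 days.
Inspect has 11 days of float (longest path through it is 20).
The critical path is still Fabricate→Avionics→StaticFire→Rollout; finish is now 31 days.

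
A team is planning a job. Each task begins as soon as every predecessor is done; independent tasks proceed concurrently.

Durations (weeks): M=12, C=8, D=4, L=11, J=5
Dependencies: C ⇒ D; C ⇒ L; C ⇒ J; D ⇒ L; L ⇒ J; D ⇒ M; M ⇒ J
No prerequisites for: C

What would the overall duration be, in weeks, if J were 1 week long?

25

Baseline: C→D→M→J = 8+4+12+5 = 29 → 29 weeks.
J lies on that path, so at 1 week the path becomes 25 weeks.
The critical path is still C→D→M→J; finish is now 25 weeks.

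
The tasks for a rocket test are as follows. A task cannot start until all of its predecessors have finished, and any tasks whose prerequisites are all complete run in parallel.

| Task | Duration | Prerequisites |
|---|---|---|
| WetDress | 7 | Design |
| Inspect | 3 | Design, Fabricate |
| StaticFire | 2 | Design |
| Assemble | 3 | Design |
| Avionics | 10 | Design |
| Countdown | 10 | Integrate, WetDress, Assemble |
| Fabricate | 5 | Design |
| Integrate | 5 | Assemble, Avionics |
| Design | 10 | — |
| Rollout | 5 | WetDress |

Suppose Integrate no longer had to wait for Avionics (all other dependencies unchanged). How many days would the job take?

Original critical path: Design→Avionics→Integrate→Countdown = 10+10+5+10 = 35 ⇒ 35 days.
Without Avionics→Integrate, Integrate's earliest start moves from 20 to 13.
After: Design→Assemble→Integrate→Countdown = 10+3+5+10 = 28 → 28 days.

28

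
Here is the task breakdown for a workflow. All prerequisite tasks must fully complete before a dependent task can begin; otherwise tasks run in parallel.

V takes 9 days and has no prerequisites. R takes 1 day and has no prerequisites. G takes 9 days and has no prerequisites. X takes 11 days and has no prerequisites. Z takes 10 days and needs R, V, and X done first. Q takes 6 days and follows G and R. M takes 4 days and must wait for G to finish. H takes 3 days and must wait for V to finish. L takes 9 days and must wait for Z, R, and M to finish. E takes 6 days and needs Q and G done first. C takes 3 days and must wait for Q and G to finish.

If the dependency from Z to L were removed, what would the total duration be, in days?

Before: longest chain X→Z→L = 11+10+9 = 30, finish 30.
Without Z→L, L's earliest start moves from 21 to 13.
After: G→M→L = 9+4+9 = 22 → 22 days.

22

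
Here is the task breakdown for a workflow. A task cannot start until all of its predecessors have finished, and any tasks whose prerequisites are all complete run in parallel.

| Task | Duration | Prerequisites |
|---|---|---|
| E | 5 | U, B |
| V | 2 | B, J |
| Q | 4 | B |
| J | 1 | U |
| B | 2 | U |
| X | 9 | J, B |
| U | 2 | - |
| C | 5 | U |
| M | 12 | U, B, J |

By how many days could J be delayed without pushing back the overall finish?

Critical path: U→B→M = 2+2+12 = 16, so the finish is 16 days.
J finishes as early as 3 and must finish by 4.
Slack of J = 3 − 2 = 1 day.

1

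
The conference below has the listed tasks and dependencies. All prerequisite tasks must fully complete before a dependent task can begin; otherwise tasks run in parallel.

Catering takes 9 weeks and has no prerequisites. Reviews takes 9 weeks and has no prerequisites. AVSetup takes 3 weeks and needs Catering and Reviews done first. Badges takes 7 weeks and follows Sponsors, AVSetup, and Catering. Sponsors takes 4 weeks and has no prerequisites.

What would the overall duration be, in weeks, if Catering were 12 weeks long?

The binding path is Catering→AVSetup→Badges = 9+3+7 = 19; finish at 19 weeks.
Catering lies on that path, so at 12 weeks the path becomes 22 weeks.
The critical path is still Catering→AVSetup→Badges; finish is now 22 weeks.

22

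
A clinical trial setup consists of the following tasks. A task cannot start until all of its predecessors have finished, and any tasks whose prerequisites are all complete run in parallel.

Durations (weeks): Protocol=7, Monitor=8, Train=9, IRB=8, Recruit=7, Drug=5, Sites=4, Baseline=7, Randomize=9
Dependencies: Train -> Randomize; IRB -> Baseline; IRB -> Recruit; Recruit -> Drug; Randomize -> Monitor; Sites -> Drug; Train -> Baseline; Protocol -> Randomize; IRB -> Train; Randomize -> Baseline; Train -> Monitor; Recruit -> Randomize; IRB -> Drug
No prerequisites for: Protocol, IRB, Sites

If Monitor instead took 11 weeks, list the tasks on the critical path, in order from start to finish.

IRB, Train, Randomize, Monitor

Actual critical path: IRB→Train→Randomize→Monitor = 8+9+9+8 = 34 ⇒ 34 weeks.
Since Monitor is critical, the +3 change carries straight to that chain (now 37 weeks).
The critical path is still IRB→Train→Randomize→Monitor; finish is now 37 weeks.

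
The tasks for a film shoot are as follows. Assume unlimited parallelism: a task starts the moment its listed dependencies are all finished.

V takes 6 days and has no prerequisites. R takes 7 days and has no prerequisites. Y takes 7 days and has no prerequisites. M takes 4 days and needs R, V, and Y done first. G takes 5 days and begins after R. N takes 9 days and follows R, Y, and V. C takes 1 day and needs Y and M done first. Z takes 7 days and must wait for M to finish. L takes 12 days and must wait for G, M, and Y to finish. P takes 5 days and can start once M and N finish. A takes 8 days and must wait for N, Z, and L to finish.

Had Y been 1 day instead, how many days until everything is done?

32

Actual critical path: R→G→L→A = 7+5+12+8 = 32 ⇒ 32 days.
Y has 1 day of float (longest path through it is 31).
No other chain overtakes it, so the finish is 32 days.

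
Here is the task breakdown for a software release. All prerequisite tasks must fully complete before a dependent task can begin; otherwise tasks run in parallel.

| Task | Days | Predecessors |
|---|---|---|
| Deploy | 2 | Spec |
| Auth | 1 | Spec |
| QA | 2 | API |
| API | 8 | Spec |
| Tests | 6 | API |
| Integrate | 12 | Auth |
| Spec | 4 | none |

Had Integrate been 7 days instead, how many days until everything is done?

Critical path before the change: Spec→API→Tests = 4+8+6 = 18 giving 18 days.
The longest path through Integrate is only 17 days, so Integrate has float 1.
No other chain overtakes it, so the finish is 18 days.

18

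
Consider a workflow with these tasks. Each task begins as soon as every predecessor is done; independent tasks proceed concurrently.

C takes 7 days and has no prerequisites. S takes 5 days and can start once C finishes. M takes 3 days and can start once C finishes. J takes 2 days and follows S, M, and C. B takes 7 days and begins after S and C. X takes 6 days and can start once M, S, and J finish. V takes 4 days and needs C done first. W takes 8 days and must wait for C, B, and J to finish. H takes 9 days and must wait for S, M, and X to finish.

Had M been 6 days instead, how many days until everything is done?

Actual critical path: C→S→J→X→H = 7+5+2+6+9 = 29 ⇒ 29 days.
The longest path through M is only 27 days, so M has float 2.
Now C→M→J→X→H = 7+6+2+6+9 = 30 is longest, so the finish becomes 30 days.

30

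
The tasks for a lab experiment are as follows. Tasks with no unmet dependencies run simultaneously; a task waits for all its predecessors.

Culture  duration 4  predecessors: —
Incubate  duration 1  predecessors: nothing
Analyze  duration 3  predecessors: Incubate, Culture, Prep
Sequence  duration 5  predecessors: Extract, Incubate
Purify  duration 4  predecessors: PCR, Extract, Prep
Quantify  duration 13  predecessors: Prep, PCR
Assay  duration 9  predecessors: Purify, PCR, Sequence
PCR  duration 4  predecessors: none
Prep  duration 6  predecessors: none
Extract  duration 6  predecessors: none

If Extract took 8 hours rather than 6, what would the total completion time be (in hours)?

Actual critical path: Extract→Sequence→Assay = 6+5+9 = 20 ⇒ 20 hours.
Extract lies on that path, so at 8 hours the path becomes 22 hours.
That remains the longest chain; total 22 hours.

22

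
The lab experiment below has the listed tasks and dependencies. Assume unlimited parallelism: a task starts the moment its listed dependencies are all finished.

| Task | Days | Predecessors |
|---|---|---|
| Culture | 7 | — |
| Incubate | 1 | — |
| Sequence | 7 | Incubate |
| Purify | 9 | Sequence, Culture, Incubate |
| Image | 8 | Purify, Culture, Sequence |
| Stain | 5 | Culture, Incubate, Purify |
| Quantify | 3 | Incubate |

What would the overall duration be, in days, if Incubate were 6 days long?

30

The binding path is Incubate→Sequence→Purify→Image = 1+7+9+8 = 25; finish at 25 days.
Since Incubate is critical, the +5 change carries straight to that chain (now 30 days).
That remains the longest chain; total 30 days.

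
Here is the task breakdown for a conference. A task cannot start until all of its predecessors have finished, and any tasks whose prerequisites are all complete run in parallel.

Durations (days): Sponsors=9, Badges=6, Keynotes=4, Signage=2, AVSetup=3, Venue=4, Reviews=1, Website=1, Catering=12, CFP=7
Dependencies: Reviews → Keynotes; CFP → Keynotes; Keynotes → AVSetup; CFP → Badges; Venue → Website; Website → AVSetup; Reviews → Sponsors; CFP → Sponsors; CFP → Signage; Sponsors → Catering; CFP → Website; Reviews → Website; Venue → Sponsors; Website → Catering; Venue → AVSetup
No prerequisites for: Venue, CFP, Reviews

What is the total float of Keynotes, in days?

The longest chain is CFP→Sponsors→Catering = 7+9+12 = 28; overall finish 28 days.
Longest path through Keynotes: 14 days (earliest finish 11, latest finish 25).
Slack of Keynotes = 21 − 7 = 14 days.

14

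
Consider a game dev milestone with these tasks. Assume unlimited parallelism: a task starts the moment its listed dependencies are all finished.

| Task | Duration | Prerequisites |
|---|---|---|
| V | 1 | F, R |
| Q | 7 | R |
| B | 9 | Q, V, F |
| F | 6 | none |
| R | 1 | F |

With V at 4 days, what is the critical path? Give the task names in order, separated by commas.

F, R, Q, B

Baseline: F→R→Q→B = 6+1+7+9 = 23 → 23 days.
The longest path through V is only 17 days, so V has float 6.
The critical path is still F→R→Q→B; finish is now 23 days.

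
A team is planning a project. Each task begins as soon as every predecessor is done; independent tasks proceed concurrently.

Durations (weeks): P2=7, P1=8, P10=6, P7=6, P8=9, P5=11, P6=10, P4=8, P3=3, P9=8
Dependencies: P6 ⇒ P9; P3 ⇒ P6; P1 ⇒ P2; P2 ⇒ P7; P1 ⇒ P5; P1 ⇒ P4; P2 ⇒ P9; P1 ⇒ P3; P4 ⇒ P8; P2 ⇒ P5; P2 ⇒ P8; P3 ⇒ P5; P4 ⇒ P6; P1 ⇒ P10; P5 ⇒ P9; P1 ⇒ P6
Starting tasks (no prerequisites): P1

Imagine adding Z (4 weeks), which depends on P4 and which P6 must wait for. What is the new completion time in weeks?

Originally the schedule takes 34 weeks.
With Z inserted, P6 now waits for max(P1, P3, P4, Z).
New critical path: P1→P4→Z→P6→P9 = 8+8+4+10+8 = 38 ⇒ 38 weeks.

38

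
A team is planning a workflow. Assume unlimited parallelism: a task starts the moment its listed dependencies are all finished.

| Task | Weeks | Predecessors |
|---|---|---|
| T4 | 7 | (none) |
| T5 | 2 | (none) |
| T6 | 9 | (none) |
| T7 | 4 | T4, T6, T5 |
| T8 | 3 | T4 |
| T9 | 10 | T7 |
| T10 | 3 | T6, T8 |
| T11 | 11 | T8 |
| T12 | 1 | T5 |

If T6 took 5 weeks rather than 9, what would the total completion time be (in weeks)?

Baseline: T6→T7→T9 = 9+4+10 = 23 → 23 weeks.
T6 is on the critical path; changing it to 5 makes that path 19 weeks.
The binding chain switches to T4→T7→T9 = 7+4+10 = 21; finish 21 weeks.

21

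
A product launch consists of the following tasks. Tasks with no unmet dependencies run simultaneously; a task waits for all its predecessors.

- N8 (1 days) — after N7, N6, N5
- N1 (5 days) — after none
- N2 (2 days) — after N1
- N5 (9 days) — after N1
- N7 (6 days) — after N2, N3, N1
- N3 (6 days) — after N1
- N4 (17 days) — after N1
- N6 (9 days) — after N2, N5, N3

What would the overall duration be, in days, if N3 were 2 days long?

24

Baseline: N1→N5→N6→N8 = 5+9+9+1 = 24 → 24 days.
N3 is off the critical path — its longest chain is 21 days, giving 3 of slack.
The critical path is still N1→N5→N6→N8; finish is now 24 days.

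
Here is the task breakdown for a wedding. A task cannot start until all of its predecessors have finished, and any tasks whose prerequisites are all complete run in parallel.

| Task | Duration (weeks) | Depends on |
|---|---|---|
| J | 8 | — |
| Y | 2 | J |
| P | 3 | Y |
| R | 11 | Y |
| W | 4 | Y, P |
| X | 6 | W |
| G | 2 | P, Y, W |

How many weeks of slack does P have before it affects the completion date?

0

Critical path: J→Y→P→W→X = 8+2+3+4+6 = 23, so the finish is 23 weeks.
Longest path through P: 23 weeks (earliest finish 13, latest finish 13).
Float = 23 − 23 = 0.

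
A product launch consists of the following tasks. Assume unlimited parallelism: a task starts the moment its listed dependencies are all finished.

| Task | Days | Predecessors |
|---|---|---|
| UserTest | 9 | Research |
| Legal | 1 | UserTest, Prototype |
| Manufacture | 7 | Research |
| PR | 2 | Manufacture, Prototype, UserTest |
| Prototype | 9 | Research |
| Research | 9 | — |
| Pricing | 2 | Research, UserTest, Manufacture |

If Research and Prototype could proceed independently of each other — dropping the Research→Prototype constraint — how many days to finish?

20

Original critical path: Research→Prototype→PR = 9+9+2 = 20 ⇒ 20 days.
Without Research→Prototype, Prototype's earliest start moves from 9 to 0.
New critical path: Research→UserTest→Pricing = 9+9+2 = 20 ⇒ 20 days.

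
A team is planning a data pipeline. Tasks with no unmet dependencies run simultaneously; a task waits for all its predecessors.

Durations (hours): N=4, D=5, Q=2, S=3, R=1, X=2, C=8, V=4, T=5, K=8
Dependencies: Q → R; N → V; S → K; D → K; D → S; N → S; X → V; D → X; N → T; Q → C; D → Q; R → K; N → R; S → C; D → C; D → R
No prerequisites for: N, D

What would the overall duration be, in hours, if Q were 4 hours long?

18

Actual critical path: D→Q→R→K = 5+2+1+8 = 16 ⇒ 16 hours.
Q is on the critical path; changing it to 4 makes that path 18 hours.
The critical path is still D→Q→R→K; finish is now 18 hours.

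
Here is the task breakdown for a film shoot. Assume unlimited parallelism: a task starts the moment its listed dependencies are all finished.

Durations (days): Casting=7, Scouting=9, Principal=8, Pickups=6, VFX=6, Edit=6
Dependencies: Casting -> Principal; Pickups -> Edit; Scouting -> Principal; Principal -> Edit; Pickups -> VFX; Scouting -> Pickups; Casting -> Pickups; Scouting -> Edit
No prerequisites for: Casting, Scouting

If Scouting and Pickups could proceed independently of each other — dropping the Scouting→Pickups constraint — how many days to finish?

Original critical path: Scouting→Principal→Edit = 9+8+6 = 23 ⇒ 23 days.
Without Scouting→Pickups, Pickups's earliest start moves from 9 to 7.
After: Scouting→Principal→Edit = 9+8+6 = 23 → 23 days.

23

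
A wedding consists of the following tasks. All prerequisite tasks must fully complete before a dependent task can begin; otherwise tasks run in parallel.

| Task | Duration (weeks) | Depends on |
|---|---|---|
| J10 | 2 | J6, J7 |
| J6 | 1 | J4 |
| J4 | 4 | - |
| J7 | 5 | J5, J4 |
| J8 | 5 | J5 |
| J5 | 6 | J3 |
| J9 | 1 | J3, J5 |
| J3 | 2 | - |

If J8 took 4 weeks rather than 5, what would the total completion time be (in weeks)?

15

Baseline: J3→J5→J7→J10 = 2+6+5+2 = 15 → 15 weeks.
J8 has 2 weeks of float (longest path through it is 13).
No other chain overtakes it, so the finish is 15 weeks.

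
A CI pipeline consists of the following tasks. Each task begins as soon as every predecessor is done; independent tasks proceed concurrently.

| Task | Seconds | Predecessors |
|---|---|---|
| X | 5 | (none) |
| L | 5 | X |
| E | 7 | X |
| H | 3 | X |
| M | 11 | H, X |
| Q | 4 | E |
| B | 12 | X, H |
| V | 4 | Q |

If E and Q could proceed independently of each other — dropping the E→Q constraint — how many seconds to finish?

Original critical path: X→E→Q→V = 5+7+4+4 = 20 ⇒ 20 seconds.
Without E→Q, Q's earliest start moves from 12 to 0.
After: X→H→B = 5+3+12 = 20 → 20 seconds.

20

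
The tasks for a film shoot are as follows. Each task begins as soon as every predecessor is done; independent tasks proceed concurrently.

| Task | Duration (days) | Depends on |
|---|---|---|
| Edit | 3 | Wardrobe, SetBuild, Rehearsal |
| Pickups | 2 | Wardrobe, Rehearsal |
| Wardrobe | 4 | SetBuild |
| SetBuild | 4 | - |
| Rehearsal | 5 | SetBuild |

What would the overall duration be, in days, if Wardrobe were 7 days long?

Baseline: SetBuild→Rehearsal→Edit = 4+5+3 = 12 → 12 days.
Wardrobe has 1 day of float (longest path through it is 11).
Now SetBuild→Wardrobe→Edit = 4+7+3 = 14 is longest, so the finish becomes 14 days.

14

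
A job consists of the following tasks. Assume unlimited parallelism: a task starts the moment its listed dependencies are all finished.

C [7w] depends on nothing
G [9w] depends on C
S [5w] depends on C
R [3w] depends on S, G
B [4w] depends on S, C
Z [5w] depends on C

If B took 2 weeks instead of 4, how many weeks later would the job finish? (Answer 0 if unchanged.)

0

Baseline: C→G→R = 7+9+3 = 19 → 19 weeks.
B has 3 weeks of float (longest path through it is 16).
That remains the longest chain; total 19 weeks.
Change in finish: 19 − 19 = +0 weeks.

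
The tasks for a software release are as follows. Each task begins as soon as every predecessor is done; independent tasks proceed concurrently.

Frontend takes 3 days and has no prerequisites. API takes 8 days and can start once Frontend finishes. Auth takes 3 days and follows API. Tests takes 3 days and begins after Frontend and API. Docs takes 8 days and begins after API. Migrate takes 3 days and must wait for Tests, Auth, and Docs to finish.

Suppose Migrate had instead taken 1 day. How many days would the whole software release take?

Baseline: Frontend→API→Docs→Migrate = 3+8+8+3 = 22 → 22 days.
Migrate lies on that path, so at 1 day the path becomes 20 days.
That remains the longest chain; total 20 days.

20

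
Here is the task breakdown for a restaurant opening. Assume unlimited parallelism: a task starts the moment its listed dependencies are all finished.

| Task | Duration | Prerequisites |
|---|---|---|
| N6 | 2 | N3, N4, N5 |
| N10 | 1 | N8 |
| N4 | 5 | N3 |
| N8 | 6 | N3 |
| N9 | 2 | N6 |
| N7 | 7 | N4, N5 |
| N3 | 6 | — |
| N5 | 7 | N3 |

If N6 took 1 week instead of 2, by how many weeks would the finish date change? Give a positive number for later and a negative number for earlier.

Baseline: N3→N5→N7 = 6+7+7 = 20 → 20 weeks.
The longest path through N6 is only 17 weeks, so N6 has float 3.
No other chain overtakes it, so the finish is 20 weeks.
Change in finish: 20 − 20 = +0 weeks.

0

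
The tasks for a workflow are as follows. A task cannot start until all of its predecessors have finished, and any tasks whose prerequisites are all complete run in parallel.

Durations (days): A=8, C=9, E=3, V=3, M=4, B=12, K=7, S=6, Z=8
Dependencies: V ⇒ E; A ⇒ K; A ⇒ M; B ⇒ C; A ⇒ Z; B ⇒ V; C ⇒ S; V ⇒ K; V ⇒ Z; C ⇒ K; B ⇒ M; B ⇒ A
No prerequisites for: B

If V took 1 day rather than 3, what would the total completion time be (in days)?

The binding path is B→C→K = 12+9+7 = 28; finish at 28 days.
V has 5 days of float (longest path through it is 23).
The critical path is still B→C→K; finish is now 28 days.

28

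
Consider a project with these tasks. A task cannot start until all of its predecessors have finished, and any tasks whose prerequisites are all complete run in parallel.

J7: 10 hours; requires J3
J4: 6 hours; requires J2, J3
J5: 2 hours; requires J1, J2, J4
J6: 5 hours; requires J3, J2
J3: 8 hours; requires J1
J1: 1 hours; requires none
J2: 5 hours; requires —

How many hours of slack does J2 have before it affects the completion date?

6

Critical path: J1→J3→J7 = 1+8+10 = 19, so the finish is 19 hours.
J2 finishes as early as 5 and must finish by 11.
So J2 can slip 11 − 5 = 6 hours.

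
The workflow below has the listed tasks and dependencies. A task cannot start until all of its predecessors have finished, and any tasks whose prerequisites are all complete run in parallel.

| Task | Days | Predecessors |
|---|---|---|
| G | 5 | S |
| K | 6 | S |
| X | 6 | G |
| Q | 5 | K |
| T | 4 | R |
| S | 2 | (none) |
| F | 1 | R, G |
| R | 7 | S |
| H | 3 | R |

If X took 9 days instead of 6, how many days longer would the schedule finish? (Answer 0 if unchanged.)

3

The binding path is S→G→X = 2+5+6 = 13; finish at 13 days.
Since X is critical, the +3 change carries straight to that chain (now 16 days).
The critical path is still S→G→X; finish is now 16 days.
Change in finish: 16 − 13 = +3 days.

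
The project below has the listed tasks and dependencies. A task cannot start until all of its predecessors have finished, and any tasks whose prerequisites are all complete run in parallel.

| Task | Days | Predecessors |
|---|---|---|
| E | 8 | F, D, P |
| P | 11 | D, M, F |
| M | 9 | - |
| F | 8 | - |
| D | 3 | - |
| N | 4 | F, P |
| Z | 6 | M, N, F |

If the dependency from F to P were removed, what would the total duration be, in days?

Before: longest chain M→P→N→Z = 9+11+4+6 = 30, finish 30.
Dropping F→P doesn't change P's earliest start (9); another predecessor still binds.
The longest chain is now M→P→N→Z = 9+11+4+6 = 30, so the plan takes 30 days.

30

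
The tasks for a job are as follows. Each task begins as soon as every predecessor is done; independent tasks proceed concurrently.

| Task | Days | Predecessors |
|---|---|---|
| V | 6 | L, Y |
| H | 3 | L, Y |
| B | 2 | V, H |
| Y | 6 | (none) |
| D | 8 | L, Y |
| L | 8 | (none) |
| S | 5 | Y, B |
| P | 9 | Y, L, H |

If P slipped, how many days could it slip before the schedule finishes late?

1

The longest chain is L→V→B→S = 8+6+2+5 = 21; overall finish 21 days.
The longest chain containing P totals 20 days.
Slack of P = 12 − 11 = 1 day.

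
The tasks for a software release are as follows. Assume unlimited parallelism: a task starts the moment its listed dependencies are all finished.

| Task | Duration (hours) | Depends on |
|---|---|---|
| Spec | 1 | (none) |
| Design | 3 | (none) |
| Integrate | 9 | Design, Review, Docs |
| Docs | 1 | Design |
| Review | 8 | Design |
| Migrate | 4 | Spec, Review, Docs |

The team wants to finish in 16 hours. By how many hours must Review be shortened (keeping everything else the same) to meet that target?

4

Current finish: 20 hours; target: 16.
Review is on every critical path, so each hour cut from Review cuts the finish by one (this holds down to a finish of 13).
Need 20 − 16 = 4 hours off Review → Review becomes 4 hours, finish becomes 16.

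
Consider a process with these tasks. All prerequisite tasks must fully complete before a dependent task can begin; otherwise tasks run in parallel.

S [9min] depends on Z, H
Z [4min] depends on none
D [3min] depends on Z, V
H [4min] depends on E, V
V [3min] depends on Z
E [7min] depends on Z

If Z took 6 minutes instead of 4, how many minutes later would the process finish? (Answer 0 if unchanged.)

As given, the longest chain is Z→E→H→S = 4+7+4+9 = 24, so the finish is 24 minutes.
Since Z is critical, the +2 change carries straight to that chain (now 26 minutes).
That remains the longest chain; total 26 minutes.
Change in finish: 26 − 24 = +2 minutes.

2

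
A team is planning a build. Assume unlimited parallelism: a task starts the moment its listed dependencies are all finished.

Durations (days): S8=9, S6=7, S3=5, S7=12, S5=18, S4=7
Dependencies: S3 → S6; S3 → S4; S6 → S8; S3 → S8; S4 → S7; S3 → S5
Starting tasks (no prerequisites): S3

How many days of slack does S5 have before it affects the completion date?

1

Critical path: S3→S4→S7 = 5+7+12 = 24, so the finish is 24 days.
Longest path through S5: 23 days (earliest finish 23, latest finish 24).
So S5 can slip 24 − 23 = 1 day.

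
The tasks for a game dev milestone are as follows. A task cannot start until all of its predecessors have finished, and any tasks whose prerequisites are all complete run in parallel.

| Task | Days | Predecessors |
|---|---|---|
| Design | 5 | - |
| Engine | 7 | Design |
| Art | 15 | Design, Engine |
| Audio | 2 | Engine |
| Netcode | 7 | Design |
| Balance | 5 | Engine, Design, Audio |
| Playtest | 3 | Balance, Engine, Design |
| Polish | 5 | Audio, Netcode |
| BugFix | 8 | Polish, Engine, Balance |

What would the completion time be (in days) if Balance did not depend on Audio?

27

With the dependency in place, Design→Engine→Art = 5+7+15 = 27 sets the finish at 27 days.
Without Audio→Balance, Balance's earliest start moves from 14 to 12.
New critical path: Design→Engine→Art = 5+7+15 = 27 ⇒ 27 days.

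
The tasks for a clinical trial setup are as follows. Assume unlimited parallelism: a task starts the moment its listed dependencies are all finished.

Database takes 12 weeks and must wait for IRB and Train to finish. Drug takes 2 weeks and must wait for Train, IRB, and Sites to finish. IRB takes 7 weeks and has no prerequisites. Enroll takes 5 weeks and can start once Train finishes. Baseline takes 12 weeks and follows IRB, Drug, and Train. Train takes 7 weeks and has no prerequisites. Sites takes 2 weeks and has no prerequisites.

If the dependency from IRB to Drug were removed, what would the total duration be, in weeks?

Original critical path: IRB→Drug→Baseline = 7+2+12 = 21 ⇒ 21 weeks.
Dropping IRB→Drug doesn't change Drug's earliest start (7); another predecessor still binds.
New critical path: Train→Drug→Baseline = 7+2+12 = 21 ⇒ 21 weeks.

21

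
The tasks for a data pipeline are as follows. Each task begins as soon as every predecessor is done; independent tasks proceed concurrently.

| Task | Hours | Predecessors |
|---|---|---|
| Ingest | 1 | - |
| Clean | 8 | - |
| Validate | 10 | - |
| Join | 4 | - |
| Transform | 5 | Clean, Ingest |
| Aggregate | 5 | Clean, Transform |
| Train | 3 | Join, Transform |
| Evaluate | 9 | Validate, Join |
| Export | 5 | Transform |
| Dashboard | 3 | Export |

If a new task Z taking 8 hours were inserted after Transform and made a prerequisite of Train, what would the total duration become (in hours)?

24

Originally the data pipeline takes 21 hours.
With Z inserted, Train now waits for max(Join, Transform, Z).
New critical path: Clean→Transform→Z→Train = 8+5+8+3 = 24 ⇒ 24 hours.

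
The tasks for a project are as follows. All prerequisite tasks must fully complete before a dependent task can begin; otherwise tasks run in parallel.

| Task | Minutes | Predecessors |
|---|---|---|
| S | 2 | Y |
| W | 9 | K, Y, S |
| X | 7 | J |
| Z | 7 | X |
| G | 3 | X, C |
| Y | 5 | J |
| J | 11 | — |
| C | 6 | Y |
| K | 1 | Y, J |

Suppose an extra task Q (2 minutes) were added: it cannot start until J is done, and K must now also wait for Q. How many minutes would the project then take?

27

Originally the project takes 27 minutes.
With Q inserted, K now waits for max(Y, J, Q).
New critical path: J→Y→S→W = 11+5+2+9 = 27 ⇒ 27 minutes.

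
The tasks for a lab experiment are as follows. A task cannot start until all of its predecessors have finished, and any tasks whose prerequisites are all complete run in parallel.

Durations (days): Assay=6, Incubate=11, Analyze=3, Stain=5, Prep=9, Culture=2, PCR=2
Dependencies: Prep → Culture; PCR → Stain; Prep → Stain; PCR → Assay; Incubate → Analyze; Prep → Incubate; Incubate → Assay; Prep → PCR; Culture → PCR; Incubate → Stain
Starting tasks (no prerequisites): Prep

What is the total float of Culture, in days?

7

Prep→Incubate→Assay = 9+11+6 = 26 sets the makespan at 26 days.
Longest path through Culture: 19 days (earliest finish 11, latest finish 18).
So Culture can slip 18 − 11 = 7 days.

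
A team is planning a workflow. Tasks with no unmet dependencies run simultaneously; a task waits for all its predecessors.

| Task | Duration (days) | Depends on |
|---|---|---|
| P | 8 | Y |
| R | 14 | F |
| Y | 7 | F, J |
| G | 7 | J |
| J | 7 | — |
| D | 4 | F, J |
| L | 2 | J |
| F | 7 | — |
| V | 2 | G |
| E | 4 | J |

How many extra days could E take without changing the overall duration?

F→Y→P = 7+7+8 = 22 sets the makespan at 22 days.
E finishes as early as 11 and must finish by 22.
Slack of E = 18 − 7 = 11 days.

11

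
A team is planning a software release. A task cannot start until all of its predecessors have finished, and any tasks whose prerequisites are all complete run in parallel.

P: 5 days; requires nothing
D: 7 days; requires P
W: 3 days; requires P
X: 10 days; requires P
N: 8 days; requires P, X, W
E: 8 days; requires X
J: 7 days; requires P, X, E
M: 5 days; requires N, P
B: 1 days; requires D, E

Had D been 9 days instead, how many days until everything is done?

30

Actual critical path: P→X→E→J = 5+10+8+7 = 30 ⇒ 30 days.
D has 17 days of float (longest path through it is 13).
The critical path is still P→X→E→J; finish is now 30 days.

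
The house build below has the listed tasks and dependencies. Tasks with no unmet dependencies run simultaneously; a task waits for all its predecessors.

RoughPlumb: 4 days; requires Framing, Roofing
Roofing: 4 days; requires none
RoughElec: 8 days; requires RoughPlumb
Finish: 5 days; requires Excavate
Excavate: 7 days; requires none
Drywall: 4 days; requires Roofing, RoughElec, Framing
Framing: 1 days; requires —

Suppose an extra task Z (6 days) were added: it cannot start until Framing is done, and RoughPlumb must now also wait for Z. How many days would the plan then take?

23

Originally the plan takes 20 days.
With Z inserted, RoughPlumb now waits for max(Framing, Roofing, Z).
New critical path: Framing→Z→RoughPlumb→RoughElec→Drywall = 1+6+4+8+4 = 23 ⇒ 23 days.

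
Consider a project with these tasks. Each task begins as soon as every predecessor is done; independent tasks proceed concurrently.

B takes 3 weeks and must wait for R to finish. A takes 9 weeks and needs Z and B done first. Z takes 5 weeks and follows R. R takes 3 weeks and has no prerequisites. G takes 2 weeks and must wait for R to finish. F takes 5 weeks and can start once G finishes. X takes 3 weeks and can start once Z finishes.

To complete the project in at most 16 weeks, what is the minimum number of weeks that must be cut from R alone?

Current finish: 17 weeks; target: 16.
R is on every critical path, so each week cut from R cuts the finish by one (this holds down to a finish of 15).
Need 17 − 16 = 1 week off R → R becomes 2 weeks, finish becomes 16.

1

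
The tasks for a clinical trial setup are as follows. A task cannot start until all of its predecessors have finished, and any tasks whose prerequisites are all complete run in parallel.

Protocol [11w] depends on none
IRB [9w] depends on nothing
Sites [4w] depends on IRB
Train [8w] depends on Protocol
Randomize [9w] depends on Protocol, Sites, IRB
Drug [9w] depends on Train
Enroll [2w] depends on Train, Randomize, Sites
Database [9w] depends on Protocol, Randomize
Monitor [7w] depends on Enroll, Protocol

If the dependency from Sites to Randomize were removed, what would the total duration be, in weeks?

29

Original critical path: IRB→Sites→Randomize→Enroll→Monitor = 9+4+9+2+7 = 31 ⇒ 31 weeks.
Without Sites→Randomize, Randomize's earliest start moves from 13 to 11.
New critical path: Protocol→Randomize→Enroll→Monitor = 11+9+2+7 = 29 ⇒ 29 weeks.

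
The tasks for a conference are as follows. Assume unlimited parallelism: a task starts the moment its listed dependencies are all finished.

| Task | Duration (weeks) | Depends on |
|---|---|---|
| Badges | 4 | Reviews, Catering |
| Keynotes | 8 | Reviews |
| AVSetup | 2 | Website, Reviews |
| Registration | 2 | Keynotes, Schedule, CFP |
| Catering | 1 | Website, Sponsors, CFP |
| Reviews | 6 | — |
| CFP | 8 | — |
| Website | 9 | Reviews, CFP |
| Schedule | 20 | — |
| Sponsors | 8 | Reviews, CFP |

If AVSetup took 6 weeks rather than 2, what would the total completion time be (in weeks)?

23

Actual critical path: CFP→Website→Catering→Badges = 8+9+1+4 = 22 ⇒ 22 weeks.
AVSetup is off the critical path — its longest chain is 19 weeks, giving 3 of slack.
The binding chain switches to CFP→Website→AVSetup = 8+9+6 = 23; finish 23 weeks.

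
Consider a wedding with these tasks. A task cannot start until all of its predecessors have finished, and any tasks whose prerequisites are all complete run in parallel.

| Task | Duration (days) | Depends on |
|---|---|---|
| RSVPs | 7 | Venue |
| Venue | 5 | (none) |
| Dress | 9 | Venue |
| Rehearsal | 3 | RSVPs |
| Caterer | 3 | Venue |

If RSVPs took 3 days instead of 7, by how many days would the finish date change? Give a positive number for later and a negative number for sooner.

-1

Actual critical path: Venue→RSVPs→Rehearsal = 5+7+3 = 15 ⇒ 15 days.
Since RSVPs is critical, the -4 change carries straight to that chain (now 11 days).
The binding chain switches to Venue→Dress = 5+9 = 14; finish 14 days.
Change in finish: 14 − 15 = -1 days.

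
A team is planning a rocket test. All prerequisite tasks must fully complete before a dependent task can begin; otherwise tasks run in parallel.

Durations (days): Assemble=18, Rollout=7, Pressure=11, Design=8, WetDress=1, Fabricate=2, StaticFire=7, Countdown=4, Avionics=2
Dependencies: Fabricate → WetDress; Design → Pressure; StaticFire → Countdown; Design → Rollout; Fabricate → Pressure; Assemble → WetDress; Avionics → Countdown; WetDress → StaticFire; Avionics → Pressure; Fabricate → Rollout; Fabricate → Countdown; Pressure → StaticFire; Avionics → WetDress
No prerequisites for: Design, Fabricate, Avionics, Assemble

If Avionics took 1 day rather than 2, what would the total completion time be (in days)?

As given, the longest chain is Design→Pressure→StaticFire→Countdown = 8+11+7+4 = 30, so the finish is 30 days.
The longest path through Avionics is only 24 days, so Avionics has float 6.
No other chain overtakes it, so the finish is 30 days.

30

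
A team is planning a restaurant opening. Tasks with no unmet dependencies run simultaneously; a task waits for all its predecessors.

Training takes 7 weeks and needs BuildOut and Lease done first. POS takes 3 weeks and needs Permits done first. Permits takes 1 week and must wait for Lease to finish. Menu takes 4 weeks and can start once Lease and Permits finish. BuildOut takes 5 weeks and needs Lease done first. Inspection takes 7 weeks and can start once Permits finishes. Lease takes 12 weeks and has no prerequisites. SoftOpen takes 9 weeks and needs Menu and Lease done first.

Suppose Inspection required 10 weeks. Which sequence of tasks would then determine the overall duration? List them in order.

As given, the longest chain is Lease→Permits→Menu→SoftOpen = 12+1+4+9 = 26, so the finish is 26 weeks.
Inspection has 6 weeks of float (longest path through it is 20).
No other chain overtakes it, so the finish is 26 weeks.

Lease, Permits, Menu, SoftOpen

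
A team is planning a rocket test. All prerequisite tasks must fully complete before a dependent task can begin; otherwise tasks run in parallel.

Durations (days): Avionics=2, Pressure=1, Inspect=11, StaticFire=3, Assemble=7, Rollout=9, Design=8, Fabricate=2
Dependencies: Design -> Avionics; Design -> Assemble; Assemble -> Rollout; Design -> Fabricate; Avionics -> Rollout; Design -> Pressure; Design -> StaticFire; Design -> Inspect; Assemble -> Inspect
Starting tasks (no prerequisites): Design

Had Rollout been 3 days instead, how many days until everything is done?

26

Actual critical path: Design→Assemble→Inspect = 8+7+11 = 26 ⇒ 26 days.
The longest path through Rollout is only 24 days, so Rollout has float 2.
That remains the longest chain; total 26 days.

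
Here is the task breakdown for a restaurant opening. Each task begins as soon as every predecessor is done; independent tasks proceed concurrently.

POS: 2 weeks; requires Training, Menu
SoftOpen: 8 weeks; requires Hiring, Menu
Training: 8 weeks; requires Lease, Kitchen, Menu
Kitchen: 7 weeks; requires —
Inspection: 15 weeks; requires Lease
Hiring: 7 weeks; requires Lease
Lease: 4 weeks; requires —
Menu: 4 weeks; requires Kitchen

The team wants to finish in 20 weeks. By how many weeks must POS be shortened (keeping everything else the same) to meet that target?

Current finish: 21 weeks; target: 20.
POS is on every critical path, so each week cut from POS cuts the finish by one (this holds down to a finish of 20).
Need 21 − 20 = 1 week off POS → POS becomes 1 week, finish becomes 20.

1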